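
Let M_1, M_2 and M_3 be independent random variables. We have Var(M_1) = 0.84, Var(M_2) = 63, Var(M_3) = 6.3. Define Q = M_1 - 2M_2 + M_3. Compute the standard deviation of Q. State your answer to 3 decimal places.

By independence, Var(Q) = (1)²Var(M_1) + (-2)²Var(M_2) + (1)²Var(M_3)
= (1)²·0.84 + (-2)²·63 + (1)²·6.3 = 259.14
sd(Q) = √259.14 ≈ 16.098

16.098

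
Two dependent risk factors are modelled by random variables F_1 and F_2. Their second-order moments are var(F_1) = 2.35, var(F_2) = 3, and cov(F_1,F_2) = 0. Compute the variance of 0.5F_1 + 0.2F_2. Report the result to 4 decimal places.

var(0.5F_1 + 0.2F_2) = (0.5)²·var(F_1) + (0.2)²·var(F_2) + 2·(0.5)·(0.2)·cov(F_1,F_2)
= 0.25·2.35 + 0.04·3 + 0.2·0 = 0.7075

0.7075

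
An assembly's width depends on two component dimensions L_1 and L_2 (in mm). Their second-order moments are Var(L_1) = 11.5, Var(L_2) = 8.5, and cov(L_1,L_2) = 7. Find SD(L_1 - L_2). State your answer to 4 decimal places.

Var(L_1 - L_2) = (1)²·Var(L_1) + (-1)²·Var(L_2) + 2·(1)·(-1)·cov(L_1,L_2)
= 1·11.5 + 1·8.5 + -2·7 = 6
SD(L_1 - L_2) = √6 ≈ 2.4495

2.4495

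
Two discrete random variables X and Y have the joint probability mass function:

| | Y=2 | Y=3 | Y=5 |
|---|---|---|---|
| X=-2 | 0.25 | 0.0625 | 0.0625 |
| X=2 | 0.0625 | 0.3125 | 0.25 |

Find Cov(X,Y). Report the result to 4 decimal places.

E[X] = 0.5,  E[Y] = 3.3125
E[XY] = 2.625
Cov(X,Y) = E[XY] − E[X]E[Y] = 2.625 − (0.5)(3.3125) = 0.96875

0.9688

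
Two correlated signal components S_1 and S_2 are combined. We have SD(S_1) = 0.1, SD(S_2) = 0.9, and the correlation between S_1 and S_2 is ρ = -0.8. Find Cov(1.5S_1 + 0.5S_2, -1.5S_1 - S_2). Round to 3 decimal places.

Var(S_1) = (0.1)² = 0.01;  Var(S_2) = (0.9)² = 0.81
Cov(S_1,S_2) = ρ·SD(S_1)·SD(S_2) = -0.8·0.1·0.9 = -0.072
Cov(1.5S_1 + 0.5S_2, -1.5S_1 - S_2) = (1.5)(-1.5)Var(S_1) + (0.5)(-1)Var(S_2) + [(1.5)(-1) + (0.5)(-1.5)]Cov(S_1,S_2)
= -2.25·0.01 + -0.5·0.81 + -2.25·-0.072 = -0.2655

-0.266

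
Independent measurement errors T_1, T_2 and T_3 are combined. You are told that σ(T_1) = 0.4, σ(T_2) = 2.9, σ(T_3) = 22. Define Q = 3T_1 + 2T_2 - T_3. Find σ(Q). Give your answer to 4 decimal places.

V(T_1) = 0.16, V(T_2) = 8.41, V(T_3) = 484
By independence, V(Q) = (3)²V(T_1) + (2)²V(T_2) + (-1)²V(T_3)
= (3)²·0.16 + (2)²·8.41 + (-1)²·484 = 519.08
σ(Q) = √519.08 ≈ 22.7833

22.7833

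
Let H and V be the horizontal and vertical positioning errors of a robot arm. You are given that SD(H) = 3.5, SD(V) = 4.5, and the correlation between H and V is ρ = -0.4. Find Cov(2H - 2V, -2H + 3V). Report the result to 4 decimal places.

-233.5000

Var(H) = (3.5)² = 12.25;  Var(V) = (4.5)² = 20.25
Cov(H,V) = ρ·SD(H)·SD(V) = -0.4·3.5·4.5 = -6.3
Cov(2H - 2V, -2H + 3V) = (2)(-2)Var(H) + (-2)(3)Var(V) + [(2)(3) + (-2)(-2)]Cov(H,V)
= -4·12.25 + -6·20.25 + 10·-6.3 = -233.5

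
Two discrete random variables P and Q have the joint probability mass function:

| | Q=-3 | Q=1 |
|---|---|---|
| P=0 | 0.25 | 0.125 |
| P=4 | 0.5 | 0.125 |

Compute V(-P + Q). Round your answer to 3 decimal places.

7.750

E[P] = 2.5,  E[Q] = -2,  E[PQ] = -5.5
V(P) = 10 − (2.5)² = 3.75;  V(Q) = 7 − (-2)² = 3
Cov(P,Q) = -5.5 − (2.5)(-2) = -0.5
V(-P + Q) = (-1)²·3.75 + (1)²·3 + 2·(-1)·(1)·-0.5 = 7.75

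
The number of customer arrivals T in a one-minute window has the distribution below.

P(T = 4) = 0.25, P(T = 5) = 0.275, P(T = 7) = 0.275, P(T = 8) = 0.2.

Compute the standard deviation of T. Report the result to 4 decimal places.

E[T] = (4)(0.25) + (5)(0.275) + (7)(0.275) + (8)(0.2) = 5.9
E[T²] = (4)²(0.25) + (5)²(0.275) + (7)²(0.275) + (8)²(0.2) = 37.15
Var(T) = E[T²] − (E[T])² = 37.15 − (5.9)² = 2.34
σ(T) = √2.34 ≈ 1.5297

1.5297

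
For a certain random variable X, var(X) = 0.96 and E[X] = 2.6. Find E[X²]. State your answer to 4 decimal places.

7.7200

E[X²] = var(X) + (E[X])² = 0.96 + (2.6)² = 7.72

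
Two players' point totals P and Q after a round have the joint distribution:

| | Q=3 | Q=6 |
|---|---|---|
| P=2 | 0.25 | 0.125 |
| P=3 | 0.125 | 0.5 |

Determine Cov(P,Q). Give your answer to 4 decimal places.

0.3281

E[P] = 2.625,  E[Q] = 4.875
E[PQ] = 13.125
Cov(P,Q) = E[PQ] − E[P]E[Q] = 13.125 − (2.625)(4.875) = 0.328125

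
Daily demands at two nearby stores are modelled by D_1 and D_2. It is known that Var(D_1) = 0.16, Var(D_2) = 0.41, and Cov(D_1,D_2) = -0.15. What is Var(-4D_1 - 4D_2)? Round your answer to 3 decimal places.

4.320

Var(-4D_1 - 4D_2) = (-4)²·Var(D_1) + (-4)²·Var(D_2) + 2·(-4)·(-4)·Cov(D_1,D_2)
= 16·0.16 + 16·0.41 + 32·-0.15 = 4.32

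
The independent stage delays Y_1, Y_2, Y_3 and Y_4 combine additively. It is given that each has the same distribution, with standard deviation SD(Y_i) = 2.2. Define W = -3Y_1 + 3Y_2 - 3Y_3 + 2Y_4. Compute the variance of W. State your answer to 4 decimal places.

150.0400

var(Y_i) = (2.2)² = 4.84
By independence, var(W) = (-3)²var(Y_1) + (3)²var(Y_2) + (-3)²var(Y_3) + (2)²var(Y_4)
= (-3)²·4.84 + (3)²·4.84 + (-3)²·4.84 + (2)²·4.84 = 150.04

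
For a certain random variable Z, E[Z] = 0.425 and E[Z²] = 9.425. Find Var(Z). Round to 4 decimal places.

9.2444

Var(Z) = 9.425 − (0.425)² = 9.244375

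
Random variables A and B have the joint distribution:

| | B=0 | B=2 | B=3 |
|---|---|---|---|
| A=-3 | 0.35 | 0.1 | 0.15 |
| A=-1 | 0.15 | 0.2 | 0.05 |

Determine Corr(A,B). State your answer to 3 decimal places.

0.114

E[A] = -2.2,  E[B] = 1.2
E[AB] = -2.5
cov(A,B) = E[AB] − E[A]E[B] = -2.5 − (-2.2)(1.2) = 0.14
var(A) = 0.96,  var(B) = 1.56
ρ = 0.14 / √(0.96·1.56) ≈ 0.114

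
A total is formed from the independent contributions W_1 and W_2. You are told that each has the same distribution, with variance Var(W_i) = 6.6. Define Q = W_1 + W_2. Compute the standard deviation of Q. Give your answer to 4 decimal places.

3.6332

By independence, Var(Q) = (1)²Var(W_1) + (1)²Var(W_2)
= (1)²·6.6 + (1)²·6.6 = 13.2
SD(Q) = √13.2 ≈ 3.6332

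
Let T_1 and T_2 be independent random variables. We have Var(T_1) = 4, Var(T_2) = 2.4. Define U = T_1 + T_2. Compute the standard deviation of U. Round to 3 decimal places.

2.530

By independence, Var(U) = (1)²Var(T_1) + (1)²Var(T_2)
= (1)²·4 + (1)²·2.4 = 6.4
SD(U) = √6.4 ≈ 2.530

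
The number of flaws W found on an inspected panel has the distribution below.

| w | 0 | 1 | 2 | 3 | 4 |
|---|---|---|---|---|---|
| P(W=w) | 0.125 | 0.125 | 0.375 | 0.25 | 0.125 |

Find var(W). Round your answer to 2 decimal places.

E[W] = (0)(0.125) + (1)(0.125) + (2)(0.375) + (3)(0.25) + (4)(0.125) = 2.125
E[W²] = (0)²(0.125) + (1)²(0.125) + (2)²(0.375) + (3)²(0.25) + (4)²(0.125) = 5.875
var(W) = E[W²] − (E[W])² = 5.875 − (2.125)² = 1.359375

1.36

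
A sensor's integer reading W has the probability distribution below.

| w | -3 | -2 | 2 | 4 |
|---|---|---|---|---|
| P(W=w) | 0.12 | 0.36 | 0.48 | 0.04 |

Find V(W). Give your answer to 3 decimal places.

E[W] = (-3)(0.12) + (-2)(0.36) + (2)(0.48) + (4)(0.04) = 0.04
E[W²] = (-3)²(0.12) + (-2)²(0.36) + (2)²(0.48) + (4)²(0.04) = 5.08
V(W) = E[W²] − (E[W])² = 5.08 − (0.04)² = 5.0784

5.078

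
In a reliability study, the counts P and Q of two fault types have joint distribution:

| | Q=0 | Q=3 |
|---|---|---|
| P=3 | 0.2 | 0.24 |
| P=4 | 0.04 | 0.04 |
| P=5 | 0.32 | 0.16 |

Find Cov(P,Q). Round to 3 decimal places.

-0.293

E[P] = 4.04,  E[Q] = 1.32
E[PQ] = 5.04
Cov(P,Q) = E[PQ] − E[P]E[Q] = 5.04 − (4.04)(1.32) = -0.2928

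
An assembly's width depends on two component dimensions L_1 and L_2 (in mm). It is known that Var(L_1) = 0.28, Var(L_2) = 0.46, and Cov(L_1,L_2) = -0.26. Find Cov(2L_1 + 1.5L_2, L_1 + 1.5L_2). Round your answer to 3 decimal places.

0.425

Cov(2L_1 + 1.5L_2, L_1 + 1.5L_2) = (2)(1)Var(L_1) + (1.5)(1.5)Var(L_2) + [(2)(1.5) + (1.5)(1)]Cov(L_1,L_2)
= 2·0.28 + 2.25·0.46 + 4.5·-0.26 = 0.425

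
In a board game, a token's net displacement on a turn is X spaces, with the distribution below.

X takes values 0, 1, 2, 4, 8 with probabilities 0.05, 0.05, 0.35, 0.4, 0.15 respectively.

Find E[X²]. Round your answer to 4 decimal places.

17.4500

E[X²] = (0)²(0.05) + (1)²(0.05) + (2)²(0.35) + (4)²(0.4) + (8)²(0.15) = 17.45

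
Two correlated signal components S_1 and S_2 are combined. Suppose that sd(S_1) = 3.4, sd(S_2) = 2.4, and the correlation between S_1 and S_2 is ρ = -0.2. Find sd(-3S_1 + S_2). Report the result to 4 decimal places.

10.9358

V(S_1) = (3.4)² = 11.56;  V(S_2) = (2.4)² = 5.76
cov(S_1,S_2) = ρ·sd(S_1)·sd(S_2) = -0.2·3.4·2.4 = -1.632
V(-3S_1 + S_2) = (-3)²·V(S_1) + (1)²·V(S_2) + 2·(-3)·(1)·cov(S_1,S_2)
= 9·11.56 + 1·5.76 + -6·-1.632 = 119.592
sd(-3S_1 + S_2) = √119.592 ≈ 10.9358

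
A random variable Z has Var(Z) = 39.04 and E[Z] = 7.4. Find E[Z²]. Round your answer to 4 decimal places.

E[Z²] = Var(Z) + (E[Z])² = 39.04 + (7.4)² = 93.8

93.8000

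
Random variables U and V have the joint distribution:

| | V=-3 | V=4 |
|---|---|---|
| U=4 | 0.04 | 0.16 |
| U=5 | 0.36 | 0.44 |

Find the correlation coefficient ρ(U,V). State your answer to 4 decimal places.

E[U] = 4.8,  E[V] = 1.2
E[UV] = 5.48
cov(U,V) = E[UV] − E[U]E[V] = 5.48 − (4.8)(1.2) = -0.28
Var(U) = 0.16,  Var(V) = 11.76
ρ = -0.28 / √(0.16·11.76) ≈ -0.2041

-0.2041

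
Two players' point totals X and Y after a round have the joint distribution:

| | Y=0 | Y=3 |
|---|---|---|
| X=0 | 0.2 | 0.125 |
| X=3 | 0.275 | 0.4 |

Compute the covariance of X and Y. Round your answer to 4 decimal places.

0.4106

E[X] = 2.025,  E[Y] = 1.575
E[XY] = 3.6
Cov(X,Y) = E[XY] − E[X]E[Y] = 3.6 − (2.025)(1.575) = 0.410625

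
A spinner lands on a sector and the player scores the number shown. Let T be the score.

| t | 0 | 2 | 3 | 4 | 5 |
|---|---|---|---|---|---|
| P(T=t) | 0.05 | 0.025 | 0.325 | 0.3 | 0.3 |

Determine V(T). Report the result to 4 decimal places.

1.4494

E[T] = (0)(0.05) + (2)(0.025) + (3)(0.325) + (4)(0.3) + (5)(0.3) = 3.725
E[T²] = (0)²(0.05) + (2)²(0.025) + (3)²(0.325) + (4)²(0.3) + (5)²(0.3) = 15.325
V(T) = E[T²] − (E[T])² = 15.325 − (3.725)² = 1.449375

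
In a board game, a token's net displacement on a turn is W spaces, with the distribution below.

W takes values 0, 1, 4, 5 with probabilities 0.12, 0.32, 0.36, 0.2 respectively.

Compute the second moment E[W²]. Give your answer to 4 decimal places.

E[W²] = (0)²(0.12) + (1)²(0.32) + (4)²(0.36) + (5)²(0.2) = 11.08

11.0800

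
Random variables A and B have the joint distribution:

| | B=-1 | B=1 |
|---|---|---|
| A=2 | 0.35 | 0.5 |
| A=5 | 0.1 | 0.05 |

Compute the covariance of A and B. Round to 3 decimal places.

-0.195

E[A] = 2.45,  E[B] = 0.1
E[AB] = 0.05
cov(A,B) = E[AB] − E[A]E[B] = 0.05 − (2.45)(0.1) = -0.195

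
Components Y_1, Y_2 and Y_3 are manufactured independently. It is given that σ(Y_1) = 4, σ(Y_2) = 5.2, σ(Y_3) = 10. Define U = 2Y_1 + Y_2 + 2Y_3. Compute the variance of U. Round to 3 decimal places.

var(Y_1) = 16, var(Y_2) = 27.04, var(Y_3) = 100
By independence, var(U) = (2)²var(Y_1) + (1)²var(Y_2) + (2)²var(Y_3)
= (2)²·16 + (1)²·27.04 + (2)²·100 = 491.04

491.040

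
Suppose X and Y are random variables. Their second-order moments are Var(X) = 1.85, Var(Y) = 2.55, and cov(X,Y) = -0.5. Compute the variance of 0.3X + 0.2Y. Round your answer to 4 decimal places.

0.2085

Var(0.3X + 0.2Y) = (0.3)²·Var(X) + (0.2)²·Var(Y) + 2·(0.3)·(0.2)·cov(X,Y)
= 0.09·1.85 + 0.04·2.55 + 0.12·-0.5 = 0.2085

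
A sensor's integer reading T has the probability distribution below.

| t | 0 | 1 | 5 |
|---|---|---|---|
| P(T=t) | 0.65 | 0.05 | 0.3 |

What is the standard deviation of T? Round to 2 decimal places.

E[T] = (0)(0.65) + (1)(0.05) + (5)(0.3) = 1.55
E[T²] = (0)²(0.65) + (1)²(0.05) + (5)²(0.3) = 7.55
var(T) = E[T²] − (E[T])² = 7.55 − (1.55)² = 5.1475
SD(T) = √5.1475 ≈ 2.27

2.27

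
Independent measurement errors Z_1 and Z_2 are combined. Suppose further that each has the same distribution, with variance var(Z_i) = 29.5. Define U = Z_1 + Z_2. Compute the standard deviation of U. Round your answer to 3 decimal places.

7.681

By independence, var(U) = (1)²var(Z_1) + (1)²var(Z_2)
= (1)²·29.5 + (1)²·29.5 = 59
SD(U) = √59 ≈ 7.681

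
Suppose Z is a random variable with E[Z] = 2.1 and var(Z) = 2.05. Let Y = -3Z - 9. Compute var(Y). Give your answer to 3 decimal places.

var(-3Z - 9) = (-3)²·var(Z) = 9·2.05 = 18.45

18.450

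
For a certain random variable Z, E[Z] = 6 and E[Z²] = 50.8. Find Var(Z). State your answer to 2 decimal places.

14.80

Var(Z) = 50.8 − (6)² = 14.8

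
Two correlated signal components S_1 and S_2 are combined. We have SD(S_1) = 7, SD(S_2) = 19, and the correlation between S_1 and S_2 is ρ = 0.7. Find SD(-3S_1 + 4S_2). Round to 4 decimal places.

63.1078

Var(S_1) = (7)² = 49;  Var(S_2) = (19)² = 361
Cov(S_1,S_2) = ρ·SD(S_1)·SD(S_2) = 0.7·7·19 = 93.1
Var(-3S_1 + 4S_2) = (-3)²·Var(S_1) + (4)²·Var(S_2) + 2·(-3)·(4)·Cov(S_1,S_2)
= 9·49 + 16·361 + -24·93.1 = 3982.6
SD(-3S_1 + 4S_2) = √3982.6 ≈ 63.1078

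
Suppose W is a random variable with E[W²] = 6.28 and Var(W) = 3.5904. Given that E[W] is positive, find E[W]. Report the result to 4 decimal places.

1.6400

(E[W])² = E[W²] − Var(W) = 6.28 − 3.5904 = 2.6896
E[W] = √2.6896 = 1.64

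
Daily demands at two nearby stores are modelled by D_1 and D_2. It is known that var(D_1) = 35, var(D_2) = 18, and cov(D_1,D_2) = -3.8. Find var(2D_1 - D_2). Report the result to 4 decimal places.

173.2000

var(2D_1 - D_2) = (2)²·var(D_1) + (-1)²·var(D_2) + 2·(2)·(-1)·cov(D_1,D_2)
= 4·35 + 1·18 + -4·-3.8 = 173.2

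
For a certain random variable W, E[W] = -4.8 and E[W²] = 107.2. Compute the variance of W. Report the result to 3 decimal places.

84.160

Var(W) = 107.2 − (-4.8)² = 84.16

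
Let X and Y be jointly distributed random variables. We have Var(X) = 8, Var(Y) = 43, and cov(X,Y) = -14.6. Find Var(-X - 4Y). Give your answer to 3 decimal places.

Var(-X - 4Y) = (-1)²·Var(X) + (-4)²·Var(Y) + 2·(-1)·(-4)·cov(X,Y)
= 1·8 + 16·43 + 8·-14.6 = 579.2

579.200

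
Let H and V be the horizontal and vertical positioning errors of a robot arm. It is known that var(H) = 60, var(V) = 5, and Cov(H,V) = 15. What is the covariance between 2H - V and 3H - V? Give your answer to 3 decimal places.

Cov(2H - V, 3H - V) = (2)(3)var(H) + (-1)(-1)var(V) + [(2)(-1) + (-1)(3)]Cov(H,V)
= 6·60 + 1·5 + -5·15 = 290

290.000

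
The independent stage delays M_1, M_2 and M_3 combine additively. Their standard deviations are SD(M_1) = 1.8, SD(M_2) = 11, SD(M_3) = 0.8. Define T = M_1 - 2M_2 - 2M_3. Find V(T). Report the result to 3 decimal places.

V(M_1) = 3.24, V(M_2) = 121, V(M_3) = 0.64
By independence, V(T) = (1)²V(M_1) + (-2)²V(M_2) + (-2)²V(M_3)
= (1)²·3.24 + (-2)²·121 + (-2)²·0.64 = 489.8

489.800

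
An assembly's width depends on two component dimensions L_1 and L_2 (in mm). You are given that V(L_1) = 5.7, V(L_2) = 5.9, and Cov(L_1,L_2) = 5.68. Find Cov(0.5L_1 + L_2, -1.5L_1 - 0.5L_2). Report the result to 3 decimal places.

Cov(0.5L_1 + L_2, -1.5L_1 - 0.5L_2) = (0.5)(-1.5)V(L_1) + (1)(-0.5)V(L_2) + [(0.5)(-0.5) + (1)(-1.5)]Cov(L_1,L_2)
= -0.75·5.7 + -0.5·5.9 + -1.75·5.68 = -17.165

-17.165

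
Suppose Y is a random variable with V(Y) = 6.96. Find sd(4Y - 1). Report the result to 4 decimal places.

10.5527

V(4Y - 1) = (4)²·6.96 = 111.36
sd(4Y - 1) = √111.36 ≈ 10.5527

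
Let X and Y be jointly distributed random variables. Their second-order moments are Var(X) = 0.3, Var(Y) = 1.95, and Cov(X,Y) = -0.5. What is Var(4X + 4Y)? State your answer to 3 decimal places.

Var(4X + 4Y) = (4)²·Var(X) + (4)²·Var(Y) + 2·(4)·(4)·Cov(X,Y)
= 16·0.3 + 16·1.95 + 32·-0.5 = 20

20.000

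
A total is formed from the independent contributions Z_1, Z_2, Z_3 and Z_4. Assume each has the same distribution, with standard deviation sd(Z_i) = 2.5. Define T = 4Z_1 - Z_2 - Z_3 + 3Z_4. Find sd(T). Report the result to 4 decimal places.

Var(Z_i) = (2.5)² = 6.25
By independence, Var(T) = (4)²Var(Z_1) + (-1)²Var(Z_2) + (-1)²Var(Z_3) + (3)²Var(Z_4)
= (4)²·6.25 + (-1)²·6.25 + (-1)²·6.25 + (3)²·6.25 = 168.75
sd(T) = √168.75 ≈ 12.9904

12.9904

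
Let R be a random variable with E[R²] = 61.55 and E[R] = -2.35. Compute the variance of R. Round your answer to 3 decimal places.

56.028

Var(R) = 61.55 − (-2.35)² = 56.0275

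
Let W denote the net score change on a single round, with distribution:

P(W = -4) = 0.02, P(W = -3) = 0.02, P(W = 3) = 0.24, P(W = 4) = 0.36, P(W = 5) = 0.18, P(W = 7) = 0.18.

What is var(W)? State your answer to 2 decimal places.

4.27

E[W] = (-4)(0.02) + (-3)(0.02) + (3)(0.24) + (4)(0.36) + (5)(0.18) + (7)(0.18) = 4.18
E[W²] = (-4)²(0.02) + (-3)²(0.02) + (3)²(0.24) + (4)²(0.36) + (5)²(0.18) + (7)²(0.18) = 21.74
var(W) = E[W²] − (E[W])² = 21.74 − (4.18)² = 4.2676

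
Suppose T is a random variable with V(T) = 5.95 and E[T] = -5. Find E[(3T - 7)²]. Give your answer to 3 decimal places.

E[3T - 7] = 3·-5 − 7 = -22
V(3T - 7) = (3)²·5.95 = 53.55
E[(3T - 7)²] = V((3T - 7)) + (E[(3T - 7)])² = 53.55 + (-22)² = 537.55

537.550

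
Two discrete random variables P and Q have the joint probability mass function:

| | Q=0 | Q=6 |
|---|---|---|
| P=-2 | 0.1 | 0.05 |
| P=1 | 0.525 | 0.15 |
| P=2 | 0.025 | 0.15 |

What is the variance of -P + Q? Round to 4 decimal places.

E[P] = 0.725,  E[Q] = 2.1,  E[PQ] = 2.1
Var(P) = 1.975 − (0.725)² = 1.449375;  Var(Q) = 12.6 − (2.1)² = 8.19
Cov(P,Q) = 2.1 − (0.725)(2.1) = 0.5775
Var(-P + Q) = (-1)²·1.449375 + (1)²·8.19 + 2·(-1)·(1)·0.5775 = 8.484375

8.4844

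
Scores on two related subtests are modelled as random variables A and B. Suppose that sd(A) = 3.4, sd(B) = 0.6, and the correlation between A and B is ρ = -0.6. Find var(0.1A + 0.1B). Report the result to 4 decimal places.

0.0947

var(A) = (3.4)² = 11.56;  var(B) = (0.6)² = 0.36
Cov(A,B) = ρ·sd(A)·sd(B) = -0.6·3.4·0.6 = -1.224
var(0.1A + 0.1B) = (0.1)²·var(A) + (0.1)²·var(B) + 2·(0.1)·(0.1)·Cov(A,B)
= 0.01·11.56 + 0.01·0.36 + 0.02·-1.224 = 0.09472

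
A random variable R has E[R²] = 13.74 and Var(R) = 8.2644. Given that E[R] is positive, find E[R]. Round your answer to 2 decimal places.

2.34

(E[R])² = E[R²] − Var(R) = 13.74 − 8.2644 = 5.4756
E[R] = √5.4756 = 2.34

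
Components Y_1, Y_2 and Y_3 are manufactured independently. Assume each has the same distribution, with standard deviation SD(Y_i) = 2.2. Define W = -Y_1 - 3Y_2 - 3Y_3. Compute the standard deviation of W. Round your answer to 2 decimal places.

var(Y_i) = (2.2)² = 4.84
By independence, var(W) = (-1)²var(Y_1) + (-3)²var(Y_2) + (-3)²var(Y_3)
= (-1)²·4.84 + (-3)²·4.84 + (-3)²·4.84 = 91.96
SD(W) = √91.96 ≈ 9.59

9.59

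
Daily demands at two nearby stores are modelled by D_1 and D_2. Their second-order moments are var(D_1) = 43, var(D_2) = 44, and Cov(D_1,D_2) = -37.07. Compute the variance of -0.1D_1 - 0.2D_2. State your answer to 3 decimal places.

var(-0.1D_1 - 0.2D_2) = (-0.1)²·var(D_1) + (-0.2)²·var(D_2) + 2·(-0.1)·(-0.2)·Cov(D_1,D_2)
= 0.01·43 + 0.04·44 + 0.04·-37.07 = 0.7072

0.707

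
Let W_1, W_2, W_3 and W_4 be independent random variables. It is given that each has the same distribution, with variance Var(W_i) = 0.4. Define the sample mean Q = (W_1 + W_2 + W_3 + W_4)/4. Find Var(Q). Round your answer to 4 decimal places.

By independence, Var(Q) = (0.25)²Var(W_1) + (0.25)²Var(W_2) + (0.25)²Var(W_3) + (0.25)²Var(W_4)
= (0.25)²·0.4 + (0.25)²·0.4 + (0.25)²·0.4 + (0.25)²·0.4 = 0.1

0.1000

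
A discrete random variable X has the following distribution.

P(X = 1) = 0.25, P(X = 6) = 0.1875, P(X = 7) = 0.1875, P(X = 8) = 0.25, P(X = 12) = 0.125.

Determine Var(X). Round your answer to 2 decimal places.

E[X] = (1)(0.25) + (6)(0.1875) + (7)(0.1875) + (8)(0.25) + (12)(0.125) = 6.1875
E[X²] = (1)²(0.25) + (6)²(0.1875) + (7)²(0.1875) + (8)²(0.25) + (12)²(0.125) = 50.1875
Var(X) = E[X²] − (E[X])² = 50.1875 − (6.1875)² = 11.90234375

11.90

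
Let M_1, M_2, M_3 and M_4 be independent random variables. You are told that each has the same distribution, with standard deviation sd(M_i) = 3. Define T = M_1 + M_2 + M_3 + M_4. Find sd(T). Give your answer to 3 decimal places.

6.000

var(M_i) = (3)² = 9
By independence, var(T) = (1)²var(M_1) + (1)²var(M_2) + (1)²var(M_3) + (1)²var(M_4)
= (1)²·9 + (1)²·9 + (1)²·9 + (1)²·9 = 36
sd(T) = √36 ≈ 6.000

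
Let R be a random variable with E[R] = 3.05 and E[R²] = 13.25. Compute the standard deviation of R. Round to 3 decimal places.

1.987

var(R) = 13.25 − (3.05)² = 3.9475
σ(R) = √3.9475 ≈ 1.987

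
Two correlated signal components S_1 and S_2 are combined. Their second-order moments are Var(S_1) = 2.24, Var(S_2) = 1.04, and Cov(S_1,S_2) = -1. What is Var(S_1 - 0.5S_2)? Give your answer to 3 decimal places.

Var(S_1 - 0.5S_2) = (1)²·Var(S_1) + (-0.5)²·Var(S_2) + 2·(1)·(-0.5)·Cov(S_1,S_2)
= 1·2.24 + 0.25·1.04 + -1·-1 = 3.5

3.500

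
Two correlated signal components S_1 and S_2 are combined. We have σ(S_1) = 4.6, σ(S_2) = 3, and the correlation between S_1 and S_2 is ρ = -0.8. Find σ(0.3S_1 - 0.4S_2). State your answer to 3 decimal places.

Var(S_1) = (4.6)² = 21.16;  Var(S_2) = (3)² = 9
cov(S_1,S_2) = ρ·σ(S_1)·σ(S_2) = -0.8·4.6·3 = -11.04
Var(0.3S_1 - 0.4S_2) = (0.3)²·Var(S_1) + (-0.4)²·Var(S_2) + 2·(0.3)·(-0.4)·cov(S_1,S_2)
= 0.09·21.16 + 0.16·9 + -0.24·-11.04 = 5.994
σ(0.3S_1 - 0.4S_2) = √5.994 ≈ 2.448

2.448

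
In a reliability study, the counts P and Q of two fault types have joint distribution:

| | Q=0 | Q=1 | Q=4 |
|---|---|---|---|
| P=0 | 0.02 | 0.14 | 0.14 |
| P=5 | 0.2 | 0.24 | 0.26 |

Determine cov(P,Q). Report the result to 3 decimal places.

E[P] = 3.5,  E[Q] = 1.98
E[PQ] = 6.4
cov(P,Q) = E[PQ] − E[P]E[Q] = 6.4 − (3.5)(1.98) = -0.53

-0.530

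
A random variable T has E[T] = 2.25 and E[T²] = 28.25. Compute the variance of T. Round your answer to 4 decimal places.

23.1875

var(T) = 28.25 − (2.25)² = 23.1875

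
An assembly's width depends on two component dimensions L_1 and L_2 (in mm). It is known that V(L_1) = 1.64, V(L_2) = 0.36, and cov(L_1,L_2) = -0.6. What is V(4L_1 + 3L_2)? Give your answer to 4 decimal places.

15.0800

V(4L_1 + 3L_2) = (4)²·V(L_1) + (3)²·V(L_2) + 2·(4)·(3)·cov(L_1,L_2)
= 16·1.64 + 9·0.36 + 24·-0.6 = 15.08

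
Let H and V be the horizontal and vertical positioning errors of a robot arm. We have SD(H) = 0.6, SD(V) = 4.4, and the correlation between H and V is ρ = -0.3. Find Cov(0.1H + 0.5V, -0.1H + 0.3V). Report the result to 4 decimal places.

2.9162

Var(H) = (0.6)² = 0.36;  Var(V) = (4.4)² = 19.36
Cov(H,V) = ρ·SD(H)·SD(V) = -0.3·0.6·4.4 = -0.792
Cov(0.1H + 0.5V, -0.1H + 0.3V) = (0.1)(-0.1)Var(H) + (0.5)(0.3)Var(V) + [(0.1)(0.3) + (0.5)(-0.1)]Cov(H,V)
= -0.01·0.36 + 0.15·19.36 + -0.02·-0.792 = 2.91624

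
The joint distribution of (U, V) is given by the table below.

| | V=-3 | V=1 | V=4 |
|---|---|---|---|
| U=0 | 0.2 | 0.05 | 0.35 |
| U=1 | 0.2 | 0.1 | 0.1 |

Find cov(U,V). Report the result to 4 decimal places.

E[U] = 0.4,  E[V] = 0.75
E[UV] = -0.1
cov(U,V) = E[UV] − E[U]E[V] = -0.1 − (0.4)(0.75) = -0.4

-0.4000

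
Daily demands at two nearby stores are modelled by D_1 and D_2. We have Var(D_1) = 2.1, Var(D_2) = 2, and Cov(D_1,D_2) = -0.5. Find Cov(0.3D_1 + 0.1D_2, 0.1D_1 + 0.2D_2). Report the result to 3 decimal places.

Cov(0.3D_1 + 0.1D_2, 0.1D_1 + 0.2D_2) = (0.3)(0.1)Var(D_1) + (0.1)(0.2)Var(D_2) + [(0.3)(0.2) + (0.1)(0.1)]Cov(D_1,D_2)
= 0.03·2.1 + 0.02·2 + 0.07·-0.5 = 0.068

0.068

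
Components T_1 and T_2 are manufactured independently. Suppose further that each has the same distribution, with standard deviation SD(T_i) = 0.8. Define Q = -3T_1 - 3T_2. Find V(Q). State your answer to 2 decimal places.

V(T_i) = (0.8)² = 0.64
By independence, V(Q) = (-3)²V(T_1) + (-3)²V(T_2)
= (-3)²·0.64 + (-3)²·0.64 = 11.52

11.52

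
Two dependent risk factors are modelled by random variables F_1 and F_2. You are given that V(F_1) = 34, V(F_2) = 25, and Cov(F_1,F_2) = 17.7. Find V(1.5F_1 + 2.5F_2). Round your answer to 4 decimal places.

V(1.5F_1 + 2.5F_2) = (1.5)²·V(F_1) + (2.5)²·V(F_2) + 2·(1.5)·(2.5)·Cov(F_1,F_2)
= 2.25·34 + 6.25·25 + 7.5·17.7 = 365.5

365.5000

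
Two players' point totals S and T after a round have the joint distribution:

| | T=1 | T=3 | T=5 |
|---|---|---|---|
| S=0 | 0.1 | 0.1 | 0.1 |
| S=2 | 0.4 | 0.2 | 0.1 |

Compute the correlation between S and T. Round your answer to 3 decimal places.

E[S] = 1.4,  E[T] = 2.4
E[ST] = 3
Cov(S,T) = E[ST] − E[S]E[T] = 3 − (1.4)(2.4) = -0.36
V(S) = 0.84,  V(T) = 2.44
ρ = -0.36 / √(0.84·2.44) ≈ -0.251

-0.251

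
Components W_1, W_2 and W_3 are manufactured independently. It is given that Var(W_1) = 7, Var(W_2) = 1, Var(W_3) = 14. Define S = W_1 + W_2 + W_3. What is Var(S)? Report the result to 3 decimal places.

22.000

By independence, Var(S) = (1)²Var(W_1) + (1)²Var(W_2) + (1)²Var(W_3)
= (1)²·7 + (1)²·1 + (1)²·14 = 22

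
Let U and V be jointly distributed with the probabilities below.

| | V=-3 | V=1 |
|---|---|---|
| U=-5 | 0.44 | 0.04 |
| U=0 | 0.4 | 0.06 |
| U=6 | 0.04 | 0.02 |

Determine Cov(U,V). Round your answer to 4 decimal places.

E[U] = -2.04,  E[V] = -2.52
E[UV] = 5.8
Cov(U,V) = E[UV] − E[U]E[V] = 5.8 − (-2.04)(-2.52) = 0.6592

0.6592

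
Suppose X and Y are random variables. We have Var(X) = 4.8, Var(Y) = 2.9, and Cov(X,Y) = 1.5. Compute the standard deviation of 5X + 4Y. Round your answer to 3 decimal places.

15.047

Var(5X + 4Y) = (5)²·Var(X) + (4)²·Var(Y) + 2·(5)·(4)·Cov(X,Y)
= 25·4.8 + 16·2.9 + 40·1.5 = 226.4
sd(5X + 4Y) = √226.4 ≈ 15.047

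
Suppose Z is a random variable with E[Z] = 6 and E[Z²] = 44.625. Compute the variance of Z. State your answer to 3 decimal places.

var(Z) = 44.625 − (6)² = 8.625

8.625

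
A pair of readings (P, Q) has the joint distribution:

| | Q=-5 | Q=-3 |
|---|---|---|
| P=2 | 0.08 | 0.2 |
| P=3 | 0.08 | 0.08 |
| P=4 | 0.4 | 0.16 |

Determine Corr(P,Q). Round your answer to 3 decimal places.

E[P] = 3.28,  E[Q] = -4.12
E[PQ] = -13.84
Cov(P,Q) = E[PQ] − E[P]E[Q] = -13.84 − (3.28)(-4.12) = -0.3264
Var(P) = 0.7616,  Var(Q) = 0.9856
ρ = -0.3264 / √(0.7616·0.9856) ≈ -0.377

-0.377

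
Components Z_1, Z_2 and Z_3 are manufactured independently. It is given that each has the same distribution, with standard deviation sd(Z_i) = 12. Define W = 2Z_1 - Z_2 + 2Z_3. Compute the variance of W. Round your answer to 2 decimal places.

1296.00

var(Z_i) = (12)² = 144
By independence, var(W) = (2)²var(Z_1) + (-1)²var(Z_2) + (2)²var(Z_3)
= (2)²·144 + (-1)²·144 + (2)²·144 = 1296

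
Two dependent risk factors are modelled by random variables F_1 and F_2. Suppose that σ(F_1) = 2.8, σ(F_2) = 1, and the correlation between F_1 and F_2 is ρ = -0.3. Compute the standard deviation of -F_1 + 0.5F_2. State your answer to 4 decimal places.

V(F_1) = (2.8)² = 7.84;  V(F_2) = (1)² = 1
Cov(F_1,F_2) = ρ·σ(F_1)·σ(F_2) = -0.3·2.8·1 = -0.84
V(-F_1 + 0.5F_2) = (-1)²·V(F_1) + (0.5)²·V(F_2) + 2·(-1)·(0.5)·Cov(F_1,F_2)
= 1·7.84 + 0.25·1 + -1·-0.84 = 8.93
σ(-F_1 + 0.5F_2) = √8.93 ≈ 2.9883

2.9883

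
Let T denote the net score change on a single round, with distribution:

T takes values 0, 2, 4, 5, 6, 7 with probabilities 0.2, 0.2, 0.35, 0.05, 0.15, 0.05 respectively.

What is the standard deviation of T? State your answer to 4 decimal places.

2.1471

E[T] = (0)(0.2) + (2)(0.2) + (4)(0.35) + (5)(0.05) + (6)(0.15) + (7)(0.05) = 3.3
E[T²] = (0)²(0.2) + (2)²(0.2) + (4)²(0.35) + (5)²(0.05) + (6)²(0.15) + (7)²(0.05) = 15.5
V(T) = E[T²] − (E[T])² = 15.5 − (3.3)² = 4.61
σ(T) = √4.61 ≈ 2.1471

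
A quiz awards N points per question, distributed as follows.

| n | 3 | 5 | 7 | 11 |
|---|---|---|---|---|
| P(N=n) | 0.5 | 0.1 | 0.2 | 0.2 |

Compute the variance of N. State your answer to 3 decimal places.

E[N] = (3)(0.5) + (5)(0.1) + (7)(0.2) + (11)(0.2) = 5.6
E[N²] = (3)²(0.5) + (5)²(0.1) + (7)²(0.2) + (11)²(0.2) = 41
var(N) = E[N²] − (E[N])² = 41 − (5.6)² = 9.64

9.640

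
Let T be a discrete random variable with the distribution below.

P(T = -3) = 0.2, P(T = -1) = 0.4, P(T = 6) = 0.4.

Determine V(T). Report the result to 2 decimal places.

E[T] = (-3)(0.2) + (-1)(0.4) + (6)(0.4) = 1.4
E[T²] = (-3)²(0.2) + (-1)²(0.4) + (6)²(0.4) = 16.6
V(T) = E[T²] − (E[T])² = 16.6 − (1.4)² = 14.64

14.64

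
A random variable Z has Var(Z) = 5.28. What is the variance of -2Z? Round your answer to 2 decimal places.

21.12

Var(-2Z) = (-2)²·Var(Z) = 4·5.28 = 21.12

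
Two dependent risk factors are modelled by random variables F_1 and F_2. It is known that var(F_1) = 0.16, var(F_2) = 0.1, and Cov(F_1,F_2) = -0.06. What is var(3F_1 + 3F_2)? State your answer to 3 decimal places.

var(3F_1 + 3F_2) = (3)²·var(F_1) + (3)²·var(F_2) + 2·(3)·(3)·Cov(F_1,F_2)
= 9·0.16 + 9·0.1 + 18·-0.06 = 1.26

1.260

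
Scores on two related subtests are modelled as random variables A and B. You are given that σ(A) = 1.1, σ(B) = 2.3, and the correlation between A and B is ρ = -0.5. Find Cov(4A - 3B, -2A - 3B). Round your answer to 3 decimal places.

45.520

Var(A) = (1.1)² = 1.21;  Var(B) = (2.3)² = 5.29
Cov(A,B) = ρ·σ(A)·σ(B) = -0.5·1.1·2.3 = -1.265
Cov(4A - 3B, -2A - 3B) = (4)(-2)Var(A) + (-3)(-3)Var(B) + [(4)(-3) + (-3)(-2)]Cov(A,B)
= -8·1.21 + 9·5.29 + -6·-1.265 = 45.52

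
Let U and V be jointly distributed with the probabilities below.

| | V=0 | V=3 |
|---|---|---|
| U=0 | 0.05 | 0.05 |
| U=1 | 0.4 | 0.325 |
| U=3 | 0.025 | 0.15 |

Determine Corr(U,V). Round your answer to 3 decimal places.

E[U] = 1.25,  E[V] = 1.575
E[UV] = 2.325
Cov(U,V) = E[UV] − E[U]E[V] = 2.325 − (1.25)(1.575) = 0.35625
Var(U) = 0.7375,  Var(V) = 2.244375
ρ = 0.35625 / √(0.7375·2.244375) ≈ 0.277

0.277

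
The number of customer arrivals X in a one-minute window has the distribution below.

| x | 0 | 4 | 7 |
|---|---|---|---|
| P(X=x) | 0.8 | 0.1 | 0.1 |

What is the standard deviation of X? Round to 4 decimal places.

E[X] = (0)(0.8) + (4)(0.1) + (7)(0.1) = 1.1
E[X²] = (0)²(0.8) + (4)²(0.1) + (7)²(0.1) = 6.5
var(X) = E[X²] − (E[X])² = 6.5 − (1.1)² = 5.29
σ(X) = √5.29 ≈ 2.3000

2.3000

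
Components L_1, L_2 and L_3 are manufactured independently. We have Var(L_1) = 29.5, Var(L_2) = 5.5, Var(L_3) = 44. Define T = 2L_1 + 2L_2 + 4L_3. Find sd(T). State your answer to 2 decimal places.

By independence, Var(T) = (2)²Var(L_1) + (2)²Var(L_2) + (4)²Var(L_3)
= (2)²·29.5 + (2)²·5.5 + (4)²·44 = 844
sd(T) = √844 ≈ 29.05

29.05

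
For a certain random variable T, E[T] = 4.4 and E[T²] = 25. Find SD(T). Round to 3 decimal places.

V(T) = 25 − (4.4)² = 5.64
SD(T) = √5.64 ≈ 2.375

2.375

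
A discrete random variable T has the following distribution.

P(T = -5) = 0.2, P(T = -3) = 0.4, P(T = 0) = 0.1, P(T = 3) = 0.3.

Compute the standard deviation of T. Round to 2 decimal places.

E[T] = (-5)(0.2) + (-3)(0.4) + (0)(0.1) + (3)(0.3) = -1.3
E[T²] = (-5)²(0.2) + (-3)²(0.4) + (0)²(0.1) + (3)²(0.3) = 11.3
Var(T) = E[T²] − (E[T])² = 11.3 − (-1.3)² = 9.61
SD(T) = √9.61 ≈ 3.10

3.10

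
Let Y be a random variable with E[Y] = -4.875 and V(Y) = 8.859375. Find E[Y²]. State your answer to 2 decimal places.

E[Y²] = V(Y) + (E[Y])² = 8.859375 + (-4.875)² = 32.625

32.63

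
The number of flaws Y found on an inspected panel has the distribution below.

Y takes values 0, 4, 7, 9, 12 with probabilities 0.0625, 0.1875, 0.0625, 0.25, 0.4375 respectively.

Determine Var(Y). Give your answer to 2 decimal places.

E[Y] = (0)(0.0625) + (4)(0.1875) + (7)(0.0625) + (9)(0.25) + (12)(0.4375) = 8.6875
E[Y²] = (0)²(0.0625) + (4)²(0.1875) + (7)²(0.0625) + (9)²(0.25) + (12)²(0.4375) = 89.3125
Var(Y) = E[Y²] − (E[Y])² = 89.3125 − (8.6875)² = 13.83984375

13.84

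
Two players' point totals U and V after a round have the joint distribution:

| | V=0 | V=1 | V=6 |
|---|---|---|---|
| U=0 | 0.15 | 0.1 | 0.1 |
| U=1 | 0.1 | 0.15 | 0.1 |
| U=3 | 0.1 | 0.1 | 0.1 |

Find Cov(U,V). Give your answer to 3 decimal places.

E[U] = 1.25,  E[V] = 2.15
E[UV] = 2.85
Cov(U,V) = E[UV] − E[U]E[V] = 2.85 − (1.25)(2.15) = 0.1625

0.163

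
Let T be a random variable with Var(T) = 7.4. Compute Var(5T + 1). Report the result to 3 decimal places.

185.000

Var(5T + 1) = (5)²·Var(T) = 25·7.4 = 185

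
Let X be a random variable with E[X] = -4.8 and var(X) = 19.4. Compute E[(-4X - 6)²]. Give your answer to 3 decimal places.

E[-4X - 6] = -4·-4.8 − 6 = 13.2
var(-4X - 6) = (-4)²·19.4 = 310.4
E[(-4X - 6)²] = var((-4X - 6)) + (E[(-4X - 6)])² = 310.4 + (13.2)² = 484.64

484.640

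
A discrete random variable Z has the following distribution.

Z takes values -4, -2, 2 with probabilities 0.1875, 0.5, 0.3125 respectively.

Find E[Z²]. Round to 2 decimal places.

E[Z²] = (-4)²(0.1875) + (-2)²(0.5) + (2)²(0.3125) = 6.25

6.25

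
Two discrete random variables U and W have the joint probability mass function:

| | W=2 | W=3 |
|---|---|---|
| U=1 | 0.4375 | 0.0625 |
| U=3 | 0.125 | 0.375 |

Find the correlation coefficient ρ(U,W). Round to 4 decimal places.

0.6299

E[U] = 2,  E[W] = 2.4375
E[UW] = 5.1875
cov(U,W) = E[UW] − E[U]E[W] = 5.1875 − (2)(2.4375) = 0.3125
V(U) = 1,  V(W) = 0.24609375
ρ = 0.3125 / √(1·0.24609375) ≈ 0.6299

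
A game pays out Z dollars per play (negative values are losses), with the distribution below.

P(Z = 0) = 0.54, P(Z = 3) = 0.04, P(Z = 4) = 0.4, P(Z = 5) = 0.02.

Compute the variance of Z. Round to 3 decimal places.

E[Z] = (0)(0.54) + (3)(0.04) + (4)(0.4) + (5)(0.02) = 1.82
E[Z²] = (0)²(0.54) + (3)²(0.04) + (4)²(0.4) + (5)²(0.02) = 7.26
var(Z) = E[Z²] − (E[Z])² = 7.26 − (1.82)² = 3.9476

3.948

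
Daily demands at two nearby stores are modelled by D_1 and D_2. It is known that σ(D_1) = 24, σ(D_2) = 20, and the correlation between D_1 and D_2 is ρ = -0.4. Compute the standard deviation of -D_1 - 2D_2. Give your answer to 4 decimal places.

37.5233

Var(D_1) = (24)² = 576;  Var(D_2) = (20)² = 400
Cov(D_1,D_2) = ρ·σ(D_1)·σ(D_2) = -0.4·24·20 = -192
Var(-D_1 - 2D_2) = (-1)²·Var(D_1) + (-2)²·Var(D_2) + 2·(-1)·(-2)·Cov(D_1,D_2)
= 1·576 + 4·400 + 4·-192 = 1408
σ(-D_1 - 2D_2) = √1408 ≈ 37.5233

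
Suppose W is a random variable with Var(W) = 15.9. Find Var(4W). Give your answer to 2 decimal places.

Var(4W) = (4)²·Var(W) = 16·15.9 = 254.4

254.40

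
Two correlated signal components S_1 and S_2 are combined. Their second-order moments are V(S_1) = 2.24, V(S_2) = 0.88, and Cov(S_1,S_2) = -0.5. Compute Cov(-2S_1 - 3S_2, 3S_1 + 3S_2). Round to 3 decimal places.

-13.860

Cov(-2S_1 - 3S_2, 3S_1 + 3S_2) = (-2)(3)V(S_1) + (-3)(3)V(S_2) + [(-2)(3) + (-3)(3)]Cov(S_1,S_2)
= -6·2.24 + -9·0.88 + -15·-0.5 = -13.86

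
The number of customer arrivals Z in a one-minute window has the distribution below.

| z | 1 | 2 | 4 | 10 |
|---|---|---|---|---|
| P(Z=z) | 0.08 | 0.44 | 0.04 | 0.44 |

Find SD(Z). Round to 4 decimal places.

E[Z] = (1)(0.08) + (2)(0.44) + (4)(0.04) + (10)(0.44) = 5.52
E[Z²] = (1)²(0.08) + (2)²(0.44) + (4)²(0.04) + (10)²(0.44) = 46.48
V(Z) = E[Z²] − (E[Z])² = 46.48 − (5.52)² = 16.0096
SD(Z) = √16.0096 ≈ 4.0012

4.0012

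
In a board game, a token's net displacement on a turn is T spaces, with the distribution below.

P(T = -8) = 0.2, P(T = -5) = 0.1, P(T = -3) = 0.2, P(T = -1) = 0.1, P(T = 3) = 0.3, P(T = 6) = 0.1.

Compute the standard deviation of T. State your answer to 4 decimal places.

4.6701

E[T] = (-8)(0.2) + (-5)(0.1) + (-3)(0.2) + (-1)(0.1) + (3)(0.3) + (6)(0.1) = -1.3
E[T²] = (-8)²(0.2) + (-5)²(0.1) + (-3)²(0.2) + (-1)²(0.1) + (3)²(0.3) + (6)²(0.1) = 23.5
Var(T) = E[T²] − (E[T])² = 23.5 − (-1.3)² = 21.81
sd(T) = √21.81 ≈ 4.6701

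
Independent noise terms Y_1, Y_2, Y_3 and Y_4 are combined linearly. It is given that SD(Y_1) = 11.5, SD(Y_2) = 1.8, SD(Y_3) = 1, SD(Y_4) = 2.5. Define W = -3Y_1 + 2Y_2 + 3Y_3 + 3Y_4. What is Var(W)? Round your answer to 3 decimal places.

1268.460

Var(Y_1) = 132.25, Var(Y_2) = 3.24, Var(Y_3) = 1, Var(Y_4) = 6.25
By independence, Var(W) = (-3)²Var(Y_1) + (2)²Var(Y_2) + (3)²Var(Y_3) + (3)²Var(Y_4)
= (-3)²·132.25 + (2)²·3.24 + (3)²·1 + (3)²·6.25 = 1268.46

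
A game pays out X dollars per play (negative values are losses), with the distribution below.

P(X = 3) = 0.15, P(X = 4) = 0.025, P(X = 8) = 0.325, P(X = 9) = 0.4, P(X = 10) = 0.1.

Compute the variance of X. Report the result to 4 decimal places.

E[X] = (3)(0.15) + (4)(0.025) + (8)(0.325) + (9)(0.4) + (10)(0.1) = 7.75
E[X²] = (3)²(0.15) + (4)²(0.025) + (8)²(0.325) + (9)²(0.4) + (10)²(0.1) = 64.95
V(X) = E[X²] − (E[X])² = 64.95 − (7.75)² = 4.8875

4.8875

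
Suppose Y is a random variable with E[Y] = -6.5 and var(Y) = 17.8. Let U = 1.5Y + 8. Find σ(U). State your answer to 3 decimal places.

6.329

var(1.5Y + 8) = (1.5)²·17.8 = 40.05
σ(U) = √40.05 ≈ 6.329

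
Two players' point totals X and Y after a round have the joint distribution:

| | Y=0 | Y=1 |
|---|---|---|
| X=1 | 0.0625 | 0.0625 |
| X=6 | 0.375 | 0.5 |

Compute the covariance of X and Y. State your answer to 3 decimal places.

0.039

E[X] = 5.375,  E[Y] = 0.5625
E[XY] = 3.0625
cov(X,Y) = E[XY] − E[X]E[Y] = 3.0625 − (5.375)(0.5625) = 0.0390625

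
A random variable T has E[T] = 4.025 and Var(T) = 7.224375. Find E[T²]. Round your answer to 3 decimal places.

23.425

E[T²] = Var(T) + (E[T])² = 7.224375 + (4.025)² = 23.425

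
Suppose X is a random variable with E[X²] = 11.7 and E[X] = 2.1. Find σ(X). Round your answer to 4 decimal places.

Var(X) = 11.7 − (2.1)² = 7.29
σ(X) = √7.29 ≈ 2.7000

2.7000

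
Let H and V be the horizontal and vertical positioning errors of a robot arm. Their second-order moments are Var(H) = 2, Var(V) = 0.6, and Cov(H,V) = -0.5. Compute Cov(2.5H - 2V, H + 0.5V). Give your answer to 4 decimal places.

Cov(2.5H - 2V, H + 0.5V) = (2.5)(1)Var(H) + (-2)(0.5)Var(V) + [(2.5)(0.5) + (-2)(1)]Cov(H,V)
= 2.5·2 + -1·0.6 + -0.75·-0.5 = 4.775

4.7750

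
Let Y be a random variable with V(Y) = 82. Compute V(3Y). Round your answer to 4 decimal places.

V(3Y) = (3)²·V(Y) = 9·82 = 738

738.0000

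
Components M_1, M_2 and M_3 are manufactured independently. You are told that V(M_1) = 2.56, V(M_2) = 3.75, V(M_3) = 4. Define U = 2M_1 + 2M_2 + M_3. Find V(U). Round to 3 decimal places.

29.240

By independence, V(U) = (2)²V(M_1) + (2)²V(M_2) + (1)²V(M_3)
= (2)²·2.56 + (2)²·3.75 + (1)²·4 = 29.24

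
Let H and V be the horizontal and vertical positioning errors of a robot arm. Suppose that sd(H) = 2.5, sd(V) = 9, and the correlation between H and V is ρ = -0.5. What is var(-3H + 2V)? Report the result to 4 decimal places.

var(H) = (2.5)² = 6.25;  var(V) = (9)² = 81
Cov(H,V) = ρ·sd(H)·sd(V) = -0.5·2.5·9 = -11.25
var(-3H + 2V) = (-3)²·var(H) + (2)²·var(V) + 2·(-3)·(2)·Cov(H,V)
= 9·6.25 + 4·81 + -12·-11.25 = 515.25

515.2500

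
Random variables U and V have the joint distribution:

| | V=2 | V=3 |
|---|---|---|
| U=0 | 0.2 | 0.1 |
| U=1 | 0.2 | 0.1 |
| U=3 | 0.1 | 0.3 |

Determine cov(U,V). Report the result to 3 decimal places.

E[U] = 1.5,  E[V] = 2.5
E[UV] = 4
cov(U,V) = E[UV] − E[U]E[V] = 4 − (1.5)(2.5) = 0.25

0.250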